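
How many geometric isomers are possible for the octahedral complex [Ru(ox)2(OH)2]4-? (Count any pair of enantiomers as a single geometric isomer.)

In an octahedral complex each vertex has one trans partner and four cis neighbours.
Each ox is bidentate and must span two cis positions.
The distinct arrangements are (2 in all): OH trans; OH cis (chiral).

2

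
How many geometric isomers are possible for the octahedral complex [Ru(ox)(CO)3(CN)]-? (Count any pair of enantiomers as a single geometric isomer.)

2

In an octahedral complex each vertex has one trans partner and four cis neighbours.
Each ox is bidentate and must span two cis positions.
Working through the distinct placements yields 2 geometric isomers: CO fac; CO mer.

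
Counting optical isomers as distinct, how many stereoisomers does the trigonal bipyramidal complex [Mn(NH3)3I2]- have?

In a trigonal bipyramid the two axial positions differ from the three equatorial ones.
There are 3 geometric isomers: I both axial; I one axial, one equatorial; I both equatorial.
Each arrangement has an internal mirror plane or centre of symmetry, so none is chiral.

3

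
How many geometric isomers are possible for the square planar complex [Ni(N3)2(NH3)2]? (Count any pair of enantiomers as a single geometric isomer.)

2

Systematic placement gives 2 geometric isomers: N3 cis; N3 trans.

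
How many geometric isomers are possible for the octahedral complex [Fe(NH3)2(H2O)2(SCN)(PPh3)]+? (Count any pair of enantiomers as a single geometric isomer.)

The distinct arrangements are (6 in all): NH3 trans, H2O trans; NH3 cis, H2O trans; NH3 cis, H2O cis (3 arrangements, 2 chiral); NH3 trans, H2O cis.

6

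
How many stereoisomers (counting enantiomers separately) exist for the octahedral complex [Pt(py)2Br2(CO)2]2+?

The distinct arrangements are (5 in all): py trans, Br trans, CO trans; py cis, Br trans, CO cis; py trans, Br cis, CO cis; py cis, Br cis, CO cis (chiral); py cis, Br cis, CO trans.
One of these lacks any improper symmetry element and so occurs as an enantiomeric pair, giving 5 + 1 = 6 stereoisomers in total.

6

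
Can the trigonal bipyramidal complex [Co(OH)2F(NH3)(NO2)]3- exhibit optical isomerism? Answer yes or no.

Systematic enumeration (placing each ligand type in turn and discarding arrangements equivalent by rotation or reflection) gives 7 geometric isomers.
Of these, 3 lack any improper symmetry element and so occur as enantiomeric pairs, giving 7 + 3 = 10 stereoisomers in total.

yes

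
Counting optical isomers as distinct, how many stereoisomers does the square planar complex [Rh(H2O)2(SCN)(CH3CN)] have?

2

A square has two trans pairs of vertices; adjacent vertices are cis.
There are 2 geometric isomers: H2O cis; H2O trans.
Each arrangement has an internal mirror plane or centre of symmetry, so none is chiral.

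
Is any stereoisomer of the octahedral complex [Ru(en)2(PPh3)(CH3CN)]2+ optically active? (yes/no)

The six octahedral sites form three mutually perpendicular trans pairs.
Each en is bidentate and must span two cis positions.
Systematic placement gives 2 geometric isomers: PPh3 and CH3CN mutually trans; PPh3 and CH3CN mutually cis (chiral).
One of these lacks any improper symmetry element and so occurs as an enantiomeric pair, giving 2 + 1 = 3 stereoisomers in total.

yes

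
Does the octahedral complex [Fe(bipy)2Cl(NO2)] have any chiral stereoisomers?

yes

The six octahedral sites form three mutually perpendicular trans pairs.
Each bipy is bidentate and must span two cis positions.
Working through the distinct placements yields 2 geometric isomers: Cl and NO2 mutually trans; Cl and NO2 mutually cis (chiral).
One of these lacks any improper symmetry element and so occurs as an enantiomeric pair, giving 2 + 1 = 3 stereoisomers in total.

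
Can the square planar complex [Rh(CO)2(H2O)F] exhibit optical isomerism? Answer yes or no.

no

There are 2 geometric isomers: CO cis; CO trans.
Each arrangement has an internal mirror plane or centre of symmetry, so none is chiral.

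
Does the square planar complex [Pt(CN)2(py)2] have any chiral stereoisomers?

A square has two trans pairs of vertices; adjacent vertices are cis.
The distinct arrangements are (2 in all): CN cis; CN trans.
Each arrangement has an internal mirror plane or centre of symmetry, so none is chiral.

no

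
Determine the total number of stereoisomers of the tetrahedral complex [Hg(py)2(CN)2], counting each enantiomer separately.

1

All four vertices of a tetrahedron are equivalent and mutually adjacent, so cis/trans isomerism cannot arise.
Only one geometric arrangement is possible.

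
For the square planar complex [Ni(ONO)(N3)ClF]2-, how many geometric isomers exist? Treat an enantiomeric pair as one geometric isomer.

A square has two trans pairs of vertices; adjacent vertices are cis.
The distinct arrangements are (3 in all): (Cl/N3 trans, F/ONO trans); (Cl/ONO trans, F/N3 trans); (Cl/F trans, N3/ONO trans).

3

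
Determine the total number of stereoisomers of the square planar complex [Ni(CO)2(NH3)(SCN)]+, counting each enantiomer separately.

In a square planar complex each vertex has one trans partner and two cis neighbours.
Systematic placement gives 2 geometric isomers: CO cis; CO trans.
Each arrangement has an internal mirror plane or centre of symmetry, so none is chiral.

2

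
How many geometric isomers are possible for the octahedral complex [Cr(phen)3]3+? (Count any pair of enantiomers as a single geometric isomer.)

1

The six octahedral sites form three mutually perpendicular trans pairs.
Each phen is bidentate and must span two cis positions.
Only one geometric arrangement is possible; it has no improper symmetry element, so it exists as a pair of enantiomers (2 stereoisomers).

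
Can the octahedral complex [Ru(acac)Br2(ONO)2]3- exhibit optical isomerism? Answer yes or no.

In an octahedral complex each vertex has one trans partner and four cis neighbours.
Each acac is bidentate and must span two cis positions.
There are 3 geometric isomers: Br trans, ONO cis; Br cis, ONO cis (chiral); Br cis, ONO trans.
One of these lacks any improper symmetry element and so occurs as an enantiomeric pair, giving 3 + 1 = 4 stereoisomers in total.

yes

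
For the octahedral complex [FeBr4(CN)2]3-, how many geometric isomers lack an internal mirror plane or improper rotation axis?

0

An octahedron has six vertices in three trans pairs; every non-trans pair is cis.
Systematic placement gives 2 geometric isomers: CN trans; CN cis.
Each arrangement has an internal mirror plane or centre of symmetry, so none is chiral.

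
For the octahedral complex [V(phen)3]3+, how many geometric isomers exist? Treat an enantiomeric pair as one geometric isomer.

In an octahedral complex each vertex has one trans partner and four cis neighbours.
Each phen is bidentate and must span two cis positions.
Only one geometric arrangement is possible; it has no improper symmetry element, so it exists as a pair of enantiomers (2 stereoisomers).

1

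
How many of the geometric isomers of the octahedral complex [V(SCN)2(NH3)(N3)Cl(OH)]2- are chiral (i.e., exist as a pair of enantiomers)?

Exhaustive case analysis gives 9 geometric isomers.
Of these, 6 lack any improper symmetry element and so occur as enantiomeric pairs, giving 9 + 6 = 15 stereoisomers in total.

6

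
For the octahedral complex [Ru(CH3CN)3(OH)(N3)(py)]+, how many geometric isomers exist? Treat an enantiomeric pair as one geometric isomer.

4

There are 4 geometric isomers: CH3CN mer (3 arrangements); CH3CN fac (chiral).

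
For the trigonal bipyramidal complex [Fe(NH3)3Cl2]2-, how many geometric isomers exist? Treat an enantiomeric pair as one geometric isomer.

A trigonal bipyramid has two axial and three equatorial sites, which are chemically inequivalent.
The distinct arrangements are (3 in all): Cl both axial; Cl one axial, one equatorial; Cl both equatorial.

3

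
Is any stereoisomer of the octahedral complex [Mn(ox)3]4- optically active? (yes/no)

yes

The six octahedral sites form three mutually perpendicular trans pairs.
Each ox is bidentate and must span two cis positions.
Only one geometric arrangement is possible; it has no improper symmetry element, so it exists as a pair of enantiomers (2 stereoisomers).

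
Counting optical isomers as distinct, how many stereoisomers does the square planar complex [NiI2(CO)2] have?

Systematic placement gives 2 geometric isomers: I cis; I trans.
Each arrangement has an internal mirror plane or centre of symmetry, so none is chiral.

2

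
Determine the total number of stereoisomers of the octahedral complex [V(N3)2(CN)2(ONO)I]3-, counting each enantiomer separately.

Systematic placement gives 6 geometric isomers: N3 cis, CN trans; N3 trans, CN trans; N3 cis, CN cis (3 arrangements, 2 chiral); N3 trans, CN cis.
Of these, 2 lack any improper symmetry element and so occur as enantiomeric pairs, giving 6 + 2 = 8 stereoisomers in total.

8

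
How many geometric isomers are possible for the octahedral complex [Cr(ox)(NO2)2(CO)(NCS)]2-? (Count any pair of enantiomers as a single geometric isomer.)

Each ox is bidentate and must span two cis positions.
Systematic placement gives 4 geometric isomers: NO2 cis (3 arrangements, 2 chiral); NO2 trans.

4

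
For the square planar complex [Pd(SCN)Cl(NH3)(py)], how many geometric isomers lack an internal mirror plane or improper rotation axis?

0

In a square planar complex each vertex has one trans partner and two cis neighbours.
Working through the distinct placements yields 3 geometric isomers: (Cl/SCN trans, NH3/py trans); (Cl/py trans, NH3/SCN trans); (Cl/NH3 trans, SCN/py trans).
Each arrangement has an internal mirror plane or centre of symmetry, so none is chiral.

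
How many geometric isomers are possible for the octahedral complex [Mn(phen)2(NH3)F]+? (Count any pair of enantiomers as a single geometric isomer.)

2

An octahedron has six vertices in three trans pairs; every non-trans pair is cis.
Each phen is bidentate and must span two cis positions.
Systematic placement gives 2 geometric isomers: NH3 and F mutually trans; NH3 and F mutually cis (chiral).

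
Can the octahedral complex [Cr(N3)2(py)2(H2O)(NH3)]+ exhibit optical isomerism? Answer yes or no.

yes

The six octahedral sites form three mutually perpendicular trans pairs.
The distinct arrangements are (6 in all): N3 cis, py trans; N3 cis, py cis (3 arrangements, 2 chiral); N3 trans, py trans; N3 trans, py cis.
Of these, 2 lack any improper symmetry element and so occur as enantiomeric pairs, giving 6 + 2 = 8 stereoisomers in total.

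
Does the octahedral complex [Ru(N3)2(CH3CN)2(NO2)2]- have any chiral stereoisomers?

yes

The six octahedral sites form three mutually perpendicular trans pairs.
The distinct arrangements are (5 in all): N3 trans, CH3CN trans, NO2 trans; N3 cis, CH3CN trans, NO2 cis; N3 cis, CH3CN cis, NO2 trans; N3 cis, CH3CN cis, NO2 cis (chiral); N3 trans, CH3CN cis, NO2 cis.
One of these lacks any improper symmetry element and so occurs as an enantiomeric pair, giving 5 + 1 = 6 stereoisomers in total.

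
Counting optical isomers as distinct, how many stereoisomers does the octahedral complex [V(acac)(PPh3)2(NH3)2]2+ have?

4

The six octahedral sites form three mutually perpendicular trans pairs.
Each acac is bidentate and must span two cis positions.
The distinct arrangements are (3 in all): PPh3 cis, NH3 trans; PPh3 cis, NH3 cis (chiral); PPh3 trans, NH3 cis.
One of these lacks any improper symmetry element and so occurs as an enantiomeric pair, giving 3 + 1 = 4 stereoisomers in total.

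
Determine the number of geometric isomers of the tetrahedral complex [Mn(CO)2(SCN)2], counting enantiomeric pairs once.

In a tetrahedral complex all four positions are equivalent and every pair of ligands is adjacent — there is no cis/trans distinction.
Only one geometric arrangement is possible.

1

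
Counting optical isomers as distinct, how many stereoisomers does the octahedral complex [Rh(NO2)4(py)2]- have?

2

An octahedron has six vertices in three trans pairs; every non-trans pair is cis.
The distinct arrangements are (2 in all): py trans; py cis.
Each arrangement has an internal mirror plane or centre of symmetry, so none is chiral.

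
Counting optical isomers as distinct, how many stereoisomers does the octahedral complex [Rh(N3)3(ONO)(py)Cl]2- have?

The six octahedral sites form three mutually perpendicular trans pairs.
Systematic placement gives 4 geometric isomers: N3 mer (3 arrangements); N3 fac (chiral).
One of these lacks any improper symmetry element and so occurs as an enantiomeric pair, giving 4 + 1 = 5 stereoisomers in total.

5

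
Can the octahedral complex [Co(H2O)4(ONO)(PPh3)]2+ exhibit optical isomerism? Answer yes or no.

no

In an octahedral complex each vertex has one trans partner and four cis neighbours.
Systematic placement gives 2 geometric isomers: ONO and PPh3 mutually trans; ONO and PPh3 mutually cis.
Each arrangement has an internal mirror plane or centre of symmetry, so none is chiral.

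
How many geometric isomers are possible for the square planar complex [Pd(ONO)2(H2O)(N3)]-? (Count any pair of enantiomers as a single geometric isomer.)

2

Systematic placement gives 2 geometric isomers: ONO cis; ONO trans.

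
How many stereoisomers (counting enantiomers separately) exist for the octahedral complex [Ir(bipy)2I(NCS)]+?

3

Each bipy is bidentate and must span two cis positions.
Systematic placement gives 2 geometric isomers: I and NCS mutually trans; I and NCS mutually cis (chiral).
One of these lacks any improper symmetry element and so occurs as an enantiomeric pair, giving 2 + 1 = 3 stereoisomers in total.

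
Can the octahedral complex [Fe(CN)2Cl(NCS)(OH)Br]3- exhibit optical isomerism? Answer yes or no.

Systematic enumeration (placing each ligand type in turn and discarding arrangements equivalent by rotation or reflection) gives 9 geometric isomers.
Of these, 6 lack any improper symmetry element and so occur as enantiomeric pairs, giving 9 + 6 = 15 stereoisomers in total.

yes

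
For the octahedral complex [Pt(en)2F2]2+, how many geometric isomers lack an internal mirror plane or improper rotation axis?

Each en is bidentate and must span two cis positions.
There are 2 geometric isomers: F trans; F cis (chiral).
One of these lacks any improper symmetry element and so occurs as an enantiomeric pair, giving 2 + 1 = 3 stereoisomers in total.

1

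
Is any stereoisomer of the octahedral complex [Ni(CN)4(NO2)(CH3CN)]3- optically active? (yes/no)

The distinct arrangements are (2 in all): NO2 and CH3CN mutually cis; NO2 and CH3CN mutually trans.
Each arrangement has an internal mirror plane or centre of symmetry, so none is chiral.

no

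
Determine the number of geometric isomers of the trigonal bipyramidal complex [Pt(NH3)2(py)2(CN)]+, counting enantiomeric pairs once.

5

Placing the ligands in turn and identifying arrangements related by rotation or reflection leaves 5 distinct geometric isomers.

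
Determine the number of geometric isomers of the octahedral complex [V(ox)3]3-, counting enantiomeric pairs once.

1

An octahedron has six vertices in three trans pairs; every non-trans pair is cis.
Each ox is bidentate and must span two cis positions.
Only one geometric arrangement is possible; it has no improper symmetry element, so it exists as a pair of enantiomers (2 stereoisomers).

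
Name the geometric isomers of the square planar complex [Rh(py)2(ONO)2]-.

In a square planar complex each vertex has one trans partner and two cis neighbours.
Working through the distinct placements yields 2 geometric isomers: py cis; py trans.

cis and trans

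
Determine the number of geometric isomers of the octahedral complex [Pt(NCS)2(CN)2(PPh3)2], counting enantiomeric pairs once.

An octahedron has six vertices in three trans pairs; every non-trans pair is cis.
Systematic placement gives 5 geometric isomers: NCS trans, CN trans, PPh3 trans; NCS cis, CN trans, PPh3 cis; NCS cis, CN cis, PPh3 trans; NCS cis, CN cis, PPh3 cis (chiral); NCS trans, CN cis, PPh3 cis.

5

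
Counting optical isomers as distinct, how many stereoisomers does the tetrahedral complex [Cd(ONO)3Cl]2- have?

1

In a tetrahedral complex all four positions are equivalent and every pair of ligands is adjacent — there is no cis/trans distinction.
Only one geometric arrangement is possible.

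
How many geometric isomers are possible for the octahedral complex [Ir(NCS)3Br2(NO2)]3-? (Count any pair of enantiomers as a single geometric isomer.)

In an octahedral complex each vertex has one trans partner and four cis neighbours.
The distinct arrangements are (3 in all): NCS mer, Br trans; NCS fac, Br cis; NCS mer, Br cis.

3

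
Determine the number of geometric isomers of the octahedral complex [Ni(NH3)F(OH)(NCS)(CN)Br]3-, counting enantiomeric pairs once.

15

In an octahedral complex each vertex has one trans partner and four cis neighbours.
Placing the ligands in turn and identifying arrangements related by rotation or reflection leaves 15 distinct geometric isomers.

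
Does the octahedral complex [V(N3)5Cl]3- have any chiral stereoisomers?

Only one geometric arrangement is possible.

no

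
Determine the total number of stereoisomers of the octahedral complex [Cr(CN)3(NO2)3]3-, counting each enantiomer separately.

2

Systematic placement gives 2 geometric isomers: CN mer; CN fac.
Each arrangement has an internal mirror plane or centre of symmetry, so none is chiral.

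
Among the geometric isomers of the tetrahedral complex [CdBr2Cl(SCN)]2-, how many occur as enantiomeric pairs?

0

Only one geometric arrangement is possible.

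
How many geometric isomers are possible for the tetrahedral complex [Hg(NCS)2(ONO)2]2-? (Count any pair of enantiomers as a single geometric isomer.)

All four vertices of a tetrahedron are equivalent and mutually adjacent, so cis/trans isomerism cannot arise.
Only one geometric arrangement is possible.

1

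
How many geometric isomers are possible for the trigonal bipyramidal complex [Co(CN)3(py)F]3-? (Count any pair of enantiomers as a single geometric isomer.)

A trigonal bipyramid has two axial and three equatorial sites, which are chemically inequivalent.
The distinct arrangements are (4 in all): py equatorial, F equatorial; py equatorial, F axial; py axial, F equatorial; py axial, F axial.

4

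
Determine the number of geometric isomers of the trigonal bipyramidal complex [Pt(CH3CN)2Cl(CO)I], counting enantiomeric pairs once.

7

In a trigonal bipyramid the two axial positions differ from the three equatorial ones.
Systematic enumeration (placing each ligand type in turn and discarding arrangements equivalent by rotation or reflection) gives 7 geometric isomers.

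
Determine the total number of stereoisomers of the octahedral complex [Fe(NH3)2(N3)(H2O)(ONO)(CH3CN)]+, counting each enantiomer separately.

The six octahedral sites form three mutually perpendicular trans pairs.
Exhaustive case analysis gives 9 geometric isomers.
Of these, 6 lack any improper symmetry element and so occur as enantiomeric pairs, giving 9 + 6 = 15 stereoisomers in total.

15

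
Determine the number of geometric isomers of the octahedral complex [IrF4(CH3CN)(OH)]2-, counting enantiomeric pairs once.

An octahedron has six vertices in three trans pairs; every non-trans pair is cis.
There are 2 geometric isomers: CH3CN and OH mutually cis; CH3CN and OH mutually trans.

2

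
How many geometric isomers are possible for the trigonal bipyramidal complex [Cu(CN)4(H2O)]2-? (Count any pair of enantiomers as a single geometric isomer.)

2

A trigonal bipyramid has two axial and three equatorial sites, which are chemically inequivalent.
Working through the distinct placements yields 2 geometric isomers: H2O equatorial; H2O axial.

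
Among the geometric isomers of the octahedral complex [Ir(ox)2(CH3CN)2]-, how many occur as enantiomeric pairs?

1

In an octahedral complex each vertex has one trans partner and four cis neighbours.
Each ox is bidentate and must span two cis positions.
The distinct arrangements are (2 in all): CH3CN trans; CH3CN cis (chiral).
One of these lacks any improper symmetry element and so occurs as an enantiomeric pair, giving 2 + 1 = 3 stereoisomers in total.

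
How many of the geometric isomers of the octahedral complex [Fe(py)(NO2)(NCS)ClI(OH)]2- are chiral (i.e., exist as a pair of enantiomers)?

In an octahedral complex each vertex has one trans partner and four cis neighbours.
Placing the ligands in turn and identifying arrangements related by rotation or reflection leaves 15 distinct geometric isomers.
Of these, 15 lack any improper symmetry element and so occur as enantiomeric pairs, giving 15 + 15 = 30 stereoisomers in total.

15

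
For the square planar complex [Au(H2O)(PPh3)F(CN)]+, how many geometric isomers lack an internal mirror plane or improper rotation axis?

0

There are 3 geometric isomers: (CN/H2O trans, F/PPh3 trans); (CN/PPh3 trans, F/H2O trans); (CN/F trans, H2O/PPh3 trans).
Each arrangement has an internal mirror plane or centre of symmetry, so none is chiral.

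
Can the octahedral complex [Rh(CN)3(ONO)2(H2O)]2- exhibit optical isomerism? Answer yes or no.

In an octahedral complex each vertex has one trans partner and four cis neighbours.
The distinct arrangements are (3 in all): CN mer, ONO trans; CN mer, ONO cis; CN fac, ONO cis.
Each arrangement has an internal mirror plane or centre of symmetry, so none is chiral.

no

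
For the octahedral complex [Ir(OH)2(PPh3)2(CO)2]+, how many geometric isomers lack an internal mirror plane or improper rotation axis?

An octahedron has six vertices in three trans pairs; every non-trans pair is cis.
The distinct arrangements are (5 in all): OH trans, PPh3 trans, CO trans; OH cis, PPh3 cis, CO trans; OH cis, PPh3 trans, CO cis; OH cis, PPh3 cis, CO cis (chiral); OH trans, PPh3 cis, CO cis.
One of these lacks any improper symmetry element and so occurs as an enantiomeric pair, giving 5 + 1 = 6 stereoisomers in total.

1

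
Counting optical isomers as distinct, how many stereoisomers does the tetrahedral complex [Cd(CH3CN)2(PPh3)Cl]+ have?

1

All four vertices of a tetrahedron are equivalent and mutually adjacent, so cis/trans isomerism cannot arise.
Only one geometric arrangement is possible.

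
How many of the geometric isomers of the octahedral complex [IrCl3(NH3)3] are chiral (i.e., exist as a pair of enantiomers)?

0

An octahedron has six vertices in three trans pairs; every non-trans pair is cis.
Working through the distinct placements yields 2 geometric isomers: Cl mer; Cl fac.
Each arrangement has an internal mirror plane or centre of symmetry, so none is chiral.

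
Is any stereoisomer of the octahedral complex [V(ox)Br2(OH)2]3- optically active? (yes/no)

In an octahedral complex each vertex has one trans partner and four cis neighbours.
Each ox is bidentate and must span two cis positions.
Working through the distinct placements yields 3 geometric isomers: Br trans, OH cis; Br cis, OH cis (chiral); Br cis, OH trans.
One of these lacks any improper symmetry element and so occurs as an enantiomeric pair, giving 3 + 1 = 4 stereoisomers in total.

yes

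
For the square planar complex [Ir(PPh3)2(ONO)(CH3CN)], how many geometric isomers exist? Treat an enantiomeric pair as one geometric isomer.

2

In a square planar complex each vertex has one trans partner and two cis neighbours.
There are 2 geometric isomers: PPh3 cis; PPh3 trans.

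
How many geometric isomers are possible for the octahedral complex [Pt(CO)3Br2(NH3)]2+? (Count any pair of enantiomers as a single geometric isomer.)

In an octahedral complex each vertex has one trans partner and four cis neighbours.
There are 3 geometric isomers: CO mer, Br trans; CO fac, Br cis; CO mer, Br cis.

3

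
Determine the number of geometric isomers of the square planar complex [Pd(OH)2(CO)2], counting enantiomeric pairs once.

2

A square has two trans pairs of vertices; adjacent vertices are cis.
Systematic placement gives 2 geometric isomers: OH cis; OH trans.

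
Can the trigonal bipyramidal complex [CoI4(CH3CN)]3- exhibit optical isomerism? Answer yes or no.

no

In a trigonal bipyramid the two axial positions differ from the three equatorial ones.
Working through the distinct placements yields 2 geometric isomers: CH3CN axial; CH3CN equatorial.
Each arrangement has an internal mirror plane or centre of symmetry, so none is chiral.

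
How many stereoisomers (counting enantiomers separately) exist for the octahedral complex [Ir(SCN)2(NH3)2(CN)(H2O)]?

8

An octahedron has six vertices in three trans pairs; every non-trans pair is cis.
Systematic placement gives 6 geometric isomers: SCN trans, NH3 trans; SCN cis, NH3 cis (3 arrangements, 2 chiral); SCN trans, NH3 cis; SCN cis, NH3 trans.
Of these, 2 lack any improper symmetry element and so occur as enantiomeric pairs, giving 6 + 2 = 8 stereoisomers in total.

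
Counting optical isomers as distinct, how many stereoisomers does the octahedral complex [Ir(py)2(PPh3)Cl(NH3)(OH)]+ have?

In an octahedral complex each vertex has one trans partner and four cis neighbours.
Exhaustive case analysis gives 9 geometric isomers.
Of these, 6 lack any improper symmetry element and so occur as enantiomeric pairs, giving 9 + 6 = 15 stereoisomers in total.

15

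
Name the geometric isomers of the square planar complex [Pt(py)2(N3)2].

cis and trans

In a square planar complex each vertex has one trans partner and two cis neighbours.
The distinct arrangements are (2 in all): py cis; py trans.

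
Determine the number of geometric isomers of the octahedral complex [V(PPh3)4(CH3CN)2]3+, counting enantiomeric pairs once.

2

An octahedron has six vertices in three trans pairs; every non-trans pair is cis.
Systematic placement gives 2 geometric isomers: CH3CN trans; CH3CN cis.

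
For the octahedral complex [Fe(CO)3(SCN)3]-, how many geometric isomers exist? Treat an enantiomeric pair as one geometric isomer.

The six octahedral sites form three mutually perpendicular trans pairs.
Working through the distinct placements yields 2 geometric isomers: CO mer; CO fac.

2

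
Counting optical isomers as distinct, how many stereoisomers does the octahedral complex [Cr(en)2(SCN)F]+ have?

The six octahedral sites form three mutually perpendicular trans pairs.
Each en is bidentate and must span two cis positions.
Working through the distinct placements yields 2 geometric isomers: SCN and F mutually trans; SCN and F mutually cis (chiral).
One of these lacks any improper symmetry element and so occurs as an enantiomeric pair, giving 2 + 1 = 3 stereoisomers in total.

3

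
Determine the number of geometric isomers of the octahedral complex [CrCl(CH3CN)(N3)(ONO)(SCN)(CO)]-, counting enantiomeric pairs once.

15

An octahedron has six vertices in three trans pairs; every non-trans pair is cis.
Placing the ligands in turn and identifying arrangements related by rotation or reflection leaves 15 distinct geometric isomers.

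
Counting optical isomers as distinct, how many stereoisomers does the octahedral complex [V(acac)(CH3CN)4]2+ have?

1

Each acac is bidentate and must span two cis positions.
Only one geometric arrangement is possible.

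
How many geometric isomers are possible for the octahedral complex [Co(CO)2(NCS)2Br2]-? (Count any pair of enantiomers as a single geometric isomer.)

Working through the distinct placements yields 5 geometric isomers: CO trans, NCS trans, Br trans; CO cis, NCS cis, Br trans; CO cis, NCS trans, Br cis; CO cis, NCS cis, Br cis (chiral); CO trans, NCS cis, Br cis.

5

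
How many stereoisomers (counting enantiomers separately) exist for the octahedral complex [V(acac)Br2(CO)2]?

An octahedron has six vertices in three trans pairs; every non-trans pair is cis.
Each acac is bidentate and must span two cis positions.
Working through the distinct placements yields 3 geometric isomers: Br trans, CO cis; Br cis, CO cis (chiral); Br cis, CO trans.
One of these lacks any improper symmetry element and so occurs as an enantiomeric pair, giving 3 + 1 = 4 stereoisomers in total.

4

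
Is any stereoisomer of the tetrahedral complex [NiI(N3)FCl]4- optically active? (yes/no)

yes

In a tetrahedral complex all four positions are equivalent and every pair of ligands is adjacent — there is no cis/trans distinction.
Only one geometric arrangement is possible; it has no improper symmetry element, so it exists as a pair of enantiomers (2 stereoisomers).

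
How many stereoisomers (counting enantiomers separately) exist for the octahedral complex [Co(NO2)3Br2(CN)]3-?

In an octahedral complex each vertex has one trans partner and four cis neighbours.
Systematic placement gives 3 geometric isomers: NO2 mer, Br trans; NO2 mer, Br cis; NO2 fac, Br cis.
Each arrangement has an internal mirror plane or centre of symmetry, so none is chiral.

3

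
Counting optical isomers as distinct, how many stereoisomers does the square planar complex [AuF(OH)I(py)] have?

3

A square has two trans pairs of vertices; adjacent vertices are cis.
The distinct arrangements are (3 in all): (F/OH trans, I/py trans); (F/py trans, I/OH trans); (F/I trans, OH/py trans).
Each arrangement has an internal mirror plane or centre of symmetry, so none is chiral.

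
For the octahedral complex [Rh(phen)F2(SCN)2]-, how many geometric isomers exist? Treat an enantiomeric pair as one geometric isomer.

3

The six octahedral sites form three mutually perpendicular trans pairs.
Each phen is bidentate and must span two cis positions.
Working through the distinct placements yields 3 geometric isomers: F trans, SCN cis; F cis, SCN cis (chiral); F cis, SCN trans.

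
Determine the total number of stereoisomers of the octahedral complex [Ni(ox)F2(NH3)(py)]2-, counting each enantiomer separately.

An octahedron has six vertices in three trans pairs; every non-trans pair is cis.
Each ox is bidentate and must span two cis positions.
Working through the distinct placements yields 4 geometric isomers: F trans; F cis (3 arrangements, 2 chiral).
Of these, 2 lack any improper symmetry element and so occur as enantiomeric pairs, giving 4 + 2 = 6 stereoisomers in total.

6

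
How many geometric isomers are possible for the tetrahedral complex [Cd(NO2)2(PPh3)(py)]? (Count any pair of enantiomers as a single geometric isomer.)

Only one geometric arrangement is possible.

1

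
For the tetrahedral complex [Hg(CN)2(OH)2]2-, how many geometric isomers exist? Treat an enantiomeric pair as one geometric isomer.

In a tetrahedral complex all four positions are equivalent and every pair of ligands is adjacent — there is no cis/trans distinction.
Only one geometric arrangement is possible.

1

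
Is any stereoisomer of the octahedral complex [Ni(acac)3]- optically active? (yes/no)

yes

Each acac is bidentate and must span two cis positions.
Only one geometric arrangement is possible; it has no improper symmetry element, so it exists as a pair of enantiomers (2 stereoisomers).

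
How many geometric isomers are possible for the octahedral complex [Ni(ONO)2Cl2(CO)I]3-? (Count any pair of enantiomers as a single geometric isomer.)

6

An octahedron has six vertices in three trans pairs; every non-trans pair is cis.
There are 6 geometric isomers: ONO trans, Cl cis; ONO cis, Cl cis (3 arrangements, 2 chiral); ONO trans, Cl trans; ONO cis, Cl trans.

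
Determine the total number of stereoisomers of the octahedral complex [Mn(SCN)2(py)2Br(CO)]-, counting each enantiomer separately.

The six octahedral sites form three mutually perpendicular trans pairs.
Systematic placement gives 6 geometric isomers: SCN trans, py trans; SCN cis, py cis (3 arrangements, 2 chiral); SCN cis, py trans; SCN trans, py cis.
Of these, 2 lack any improper symmetry element and so occur as enantiomeric pairs, giving 6 + 2 = 8 stereoisomers in total.

8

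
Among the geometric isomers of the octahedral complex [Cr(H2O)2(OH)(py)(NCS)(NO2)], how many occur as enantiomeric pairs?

6

An octahedron has six vertices in three trans pairs; every non-trans pair is cis.
Systematic enumeration (placing each ligand type in turn and discarding arrangements equivalent by rotation or reflection) gives 9 geometric isomers.
Of these, 6 lack any improper symmetry element and so occur as enantiomeric pairs, giving 9 + 6 = 15 stereoisomers in total.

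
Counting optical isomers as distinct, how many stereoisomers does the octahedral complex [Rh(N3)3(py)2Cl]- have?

Systematic placement gives 3 geometric isomers: N3 mer, py trans; N3 fac, py cis; N3 mer, py cis.
Each arrangement has an internal mirror plane or centre of symmetry, so none is chiral.

3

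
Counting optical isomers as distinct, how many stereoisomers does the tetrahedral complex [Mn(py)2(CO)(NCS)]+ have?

All four vertices of a tetrahedron are equivalent and mutually adjacent, so cis/trans isomerism cannot arise.
Only one geometric arrangement is possible.

1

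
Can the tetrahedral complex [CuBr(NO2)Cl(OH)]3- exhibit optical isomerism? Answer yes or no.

yes

In a tetrahedral complex all four positions are equivalent and every pair of ligands is adjacent — there is no cis/trans distinction.
Only one geometric arrangement is possible; it has no improper symmetry element, so it exists as a pair of enantiomers (2 stereoisomers).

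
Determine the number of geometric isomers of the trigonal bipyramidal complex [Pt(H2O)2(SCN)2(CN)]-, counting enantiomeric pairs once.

5

A trigonal bipyramid has two axial and three equatorial sites, which are chemically inequivalent.
Systematic enumeration (placing each ligand type in turn and discarding arrangements equivalent by rotation or reflection) gives 5 geometric isomers.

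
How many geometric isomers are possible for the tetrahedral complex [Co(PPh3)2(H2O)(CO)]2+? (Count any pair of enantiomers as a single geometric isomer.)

Only one geometric arrangement is possible.

1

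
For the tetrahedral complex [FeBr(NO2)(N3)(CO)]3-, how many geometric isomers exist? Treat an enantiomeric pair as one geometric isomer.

All four vertices of a tetrahedron are equivalent and mutually adjacent, so cis/trans isomerism cannot arise.
Only one geometric arrangement is possible; it has no improper symmetry element, so it exists as a pair of enantiomers (2 stereoisomers).

1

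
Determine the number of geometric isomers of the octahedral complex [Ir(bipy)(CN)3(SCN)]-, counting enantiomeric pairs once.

2

An octahedron has six vertices in three trans pairs; every non-trans pair is cis.
Each bipy is bidentate and must span two cis positions.
Systematic placement gives 2 geometric isomers: CN mer; CN fac.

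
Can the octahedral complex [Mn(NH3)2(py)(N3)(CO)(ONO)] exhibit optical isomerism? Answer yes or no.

An octahedron has six vertices in three trans pairs; every non-trans pair is cis.
Placing the ligands in turn and identifying arrangements related by rotation or reflection leaves 9 distinct geometric isomers.
Of these, 6 lack any improper symmetry element and so occur as enantiomeric pairs, giving 9 + 6 = 15 stereoisomers in total.

yes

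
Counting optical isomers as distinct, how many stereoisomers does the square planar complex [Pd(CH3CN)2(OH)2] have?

In a square planar complex each vertex has one trans partner and two cis neighbours.
Working through the distinct placements yields 2 geometric isomers: CH3CN cis; CH3CN trans.
Each arrangement has an internal mirror plane or centre of symmetry, so none is chiral.

2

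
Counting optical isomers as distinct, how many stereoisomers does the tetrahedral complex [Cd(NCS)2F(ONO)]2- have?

1

In a tetrahedral complex all four positions are equivalent and every pair of ligands is adjacent — there is no cis/trans distinction.
Only one geometric arrangement is possible.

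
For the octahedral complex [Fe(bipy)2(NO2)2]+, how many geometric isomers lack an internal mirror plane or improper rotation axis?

The six octahedral sites form three mutually perpendicular trans pairs.
Each bipy is bidentate and must span two cis positions.
Systematic placement gives 2 geometric isomers: NO2 trans; NO2 cis (chiral).
One of these lacks any improper symmetry element and so occurs as an enantiomeric pair, giving 2 + 1 = 3 stereoisomers in total.

1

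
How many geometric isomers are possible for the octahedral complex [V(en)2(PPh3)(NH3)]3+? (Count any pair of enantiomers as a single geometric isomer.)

2

Each en is bidentate and must span two cis positions.
The distinct arrangements are (2 in all): PPh3 and NH3 mutually trans; PPh3 and NH3 mutually cis (chiral).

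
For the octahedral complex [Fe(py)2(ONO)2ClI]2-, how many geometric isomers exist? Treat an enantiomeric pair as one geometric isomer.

In an octahedral complex each vertex has one trans partner and four cis neighbours.
Systematic placement gives 6 geometric isomers: py trans, ONO trans; py cis, ONO cis (3 arrangements, 2 chiral); py trans, ONO cis; py cis, ONO trans.

6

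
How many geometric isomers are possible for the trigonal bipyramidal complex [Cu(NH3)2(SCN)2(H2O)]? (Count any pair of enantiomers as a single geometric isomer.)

A trigonal bipyramid has two axial and three equatorial sites, which are chemically inequivalent.
Placing the ligands in turn and identifying arrangements related by rotation or reflection leaves 5 distinct geometric isomers.

5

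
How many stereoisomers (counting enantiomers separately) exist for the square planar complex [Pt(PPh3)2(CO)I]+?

2

In a square planar complex each vertex has one trans partner and two cis neighbours.
The distinct arrangements are (2 in all): PPh3 cis; PPh3 trans.
Each arrangement has an internal mirror plane or centre of symmetry, so none is chiral.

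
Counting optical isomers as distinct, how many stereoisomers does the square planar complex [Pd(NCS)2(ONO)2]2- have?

2

A square has two trans pairs of vertices; adjacent vertices are cis.
There are 2 geometric isomers: NCS cis; NCS trans.
Each arrangement has an internal mirror plane or centre of symmetry, so none is chiral.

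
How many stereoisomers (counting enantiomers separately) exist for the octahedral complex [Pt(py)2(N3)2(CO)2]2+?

6

In an octahedral complex each vertex has one trans partner and four cis neighbours.
The distinct arrangements are (5 in all): py trans, N3 trans, CO trans; py cis, N3 cis, CO trans; py trans, N3 cis, CO cis; py cis, N3 cis, CO cis (chiral); py cis, N3 trans, CO cis.
One of these lacks any improper symmetry element and so occurs as an enantiomeric pair, giving 5 + 1 = 6 stereoisomers in total.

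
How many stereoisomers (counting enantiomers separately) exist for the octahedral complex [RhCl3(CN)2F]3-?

An octahedron has six vertices in three trans pairs; every non-trans pair is cis.
There are 3 geometric isomers: Cl mer, CN trans; Cl fac, CN cis; Cl mer, CN cis.
Each arrangement has an internal mirror plane or centre of symmetry, so none is chiral.

3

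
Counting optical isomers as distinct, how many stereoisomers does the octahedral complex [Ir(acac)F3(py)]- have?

2

In an octahedral complex each vertex has one trans partner and four cis neighbours.
Each acac is bidentate and must span two cis positions.
There are 2 geometric isomers: F mer; F fac.
Each arrangement has an internal mirror plane or centre of symmetry, so none is chiral.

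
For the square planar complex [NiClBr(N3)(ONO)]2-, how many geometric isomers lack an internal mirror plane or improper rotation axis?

0

A square has two trans pairs of vertices; adjacent vertices are cis.
There are 3 geometric isomers: (Br/N3 trans, Cl/ONO trans); (Br/ONO trans, Cl/N3 trans); (Br/Cl trans, N3/ONO trans).
Each arrangement has an internal mirror plane or centre of symmetry, so none is chiral.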